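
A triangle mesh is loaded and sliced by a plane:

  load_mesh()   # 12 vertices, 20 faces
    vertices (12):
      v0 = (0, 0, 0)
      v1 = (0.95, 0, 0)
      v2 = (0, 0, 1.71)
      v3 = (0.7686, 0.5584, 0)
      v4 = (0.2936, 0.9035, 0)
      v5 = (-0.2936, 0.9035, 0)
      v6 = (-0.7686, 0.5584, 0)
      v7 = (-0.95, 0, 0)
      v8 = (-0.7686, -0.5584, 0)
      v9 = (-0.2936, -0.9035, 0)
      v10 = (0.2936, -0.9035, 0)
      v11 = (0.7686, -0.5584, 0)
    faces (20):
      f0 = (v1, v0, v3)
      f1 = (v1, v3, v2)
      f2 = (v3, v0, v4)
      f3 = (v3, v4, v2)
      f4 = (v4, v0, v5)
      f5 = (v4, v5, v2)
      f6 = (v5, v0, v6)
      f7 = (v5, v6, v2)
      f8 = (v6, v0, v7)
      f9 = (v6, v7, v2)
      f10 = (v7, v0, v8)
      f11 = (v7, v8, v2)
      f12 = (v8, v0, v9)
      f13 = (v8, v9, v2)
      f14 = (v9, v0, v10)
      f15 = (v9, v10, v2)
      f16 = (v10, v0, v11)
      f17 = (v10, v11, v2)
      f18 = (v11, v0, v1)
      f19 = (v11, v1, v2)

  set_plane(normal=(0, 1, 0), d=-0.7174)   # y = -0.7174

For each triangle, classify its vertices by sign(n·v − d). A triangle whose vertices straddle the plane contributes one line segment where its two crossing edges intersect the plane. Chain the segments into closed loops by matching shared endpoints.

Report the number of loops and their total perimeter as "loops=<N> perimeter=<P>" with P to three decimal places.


Straddling triangles (6 of 20):
  (v8,v0,v9) [++-] → (-0.233125, -0.7174, 0)–(-0.54975, -0.7174, 0)  len=0.3166
  (v8,v9,v2) [+-+] → (-0.54975, -0.7174, 0)–(-0.233125, -0.7174, 0.35222)  len=0.4736
  (v9,v0,v10) [-+-] → (-0.233125, -0.7174, 0)–(0.233125, -0.7174, 0)  len=0.4663
  (v9,v10,v2) [--+] → (0.233125, -0.7174, 0.35222)–(-0.233125, -0.7174, 0.35222)  len=0.4663
  (v10,v0,v11) [-++] → (0.233125, -0.7174, 0)–(0.54975, -0.7174, 0)  len=0.3166
  (v10,v11,v2) [-++] → (0.54975, -0.7174, 0)–(0.233125, -0.7174, 0.35222)  len=0.4736

Chained into 1 loop(s):
  loop 1: 6 segments, perimeter = 2.5130
Total perimeter = 2.513

loops=1 perimeter=2.513


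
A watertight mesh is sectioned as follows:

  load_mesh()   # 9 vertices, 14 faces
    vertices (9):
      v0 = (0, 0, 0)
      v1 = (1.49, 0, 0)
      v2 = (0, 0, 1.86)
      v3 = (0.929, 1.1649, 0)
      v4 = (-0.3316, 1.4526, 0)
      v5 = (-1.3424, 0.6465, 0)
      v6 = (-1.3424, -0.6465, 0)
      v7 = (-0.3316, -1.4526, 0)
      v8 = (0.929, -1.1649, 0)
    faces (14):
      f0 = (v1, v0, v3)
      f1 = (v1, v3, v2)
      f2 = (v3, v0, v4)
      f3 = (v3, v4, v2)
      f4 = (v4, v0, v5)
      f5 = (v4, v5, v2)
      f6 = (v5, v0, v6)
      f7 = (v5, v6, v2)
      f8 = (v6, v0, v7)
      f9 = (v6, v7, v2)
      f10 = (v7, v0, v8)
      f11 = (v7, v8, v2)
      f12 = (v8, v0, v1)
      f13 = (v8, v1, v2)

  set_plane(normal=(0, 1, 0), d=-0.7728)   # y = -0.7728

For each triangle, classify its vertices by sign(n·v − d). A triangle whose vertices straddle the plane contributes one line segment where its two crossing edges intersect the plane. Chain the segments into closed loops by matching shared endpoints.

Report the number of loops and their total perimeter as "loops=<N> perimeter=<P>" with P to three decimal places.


loops=1 perimeter=5.265

Straddling triangles (6 of 14):
  (v6,v0,v7) [++-] → (-0.176415, -0.7728, 0)–(-1.18403, -0.7728, 0)  len=1.0076
  (v6,v7,v2) [+-+] → (-1.18403, -0.7728, 0)–(-0.176415, -0.7728, 0.870458)  len=1.3315
  (v7,v0,v8) [-+-] → (-0.176415, -0.7728, 0)–(0.616303, -0.7728, 0)  len=0.7927
  (v7,v8,v2) [--+] → (0.616303, -0.7728, 0.626067)–(-0.176415, -0.7728, 0.870458)  len=0.8295
  (v8,v0,v1) [-++] → (0.616303, -0.7728, 0)–(1.11783, -0.7728, 0)  len=0.5015
  (v8,v1,v2) [-++] → (1.11783, -0.7728, 0)–(0.616303, -0.7728, 0.626067)  len=0.8022

Chained into 1 loop(s):
  loop 1: 6 segments, perimeter = 5.2651
Total perimeter = 5.265


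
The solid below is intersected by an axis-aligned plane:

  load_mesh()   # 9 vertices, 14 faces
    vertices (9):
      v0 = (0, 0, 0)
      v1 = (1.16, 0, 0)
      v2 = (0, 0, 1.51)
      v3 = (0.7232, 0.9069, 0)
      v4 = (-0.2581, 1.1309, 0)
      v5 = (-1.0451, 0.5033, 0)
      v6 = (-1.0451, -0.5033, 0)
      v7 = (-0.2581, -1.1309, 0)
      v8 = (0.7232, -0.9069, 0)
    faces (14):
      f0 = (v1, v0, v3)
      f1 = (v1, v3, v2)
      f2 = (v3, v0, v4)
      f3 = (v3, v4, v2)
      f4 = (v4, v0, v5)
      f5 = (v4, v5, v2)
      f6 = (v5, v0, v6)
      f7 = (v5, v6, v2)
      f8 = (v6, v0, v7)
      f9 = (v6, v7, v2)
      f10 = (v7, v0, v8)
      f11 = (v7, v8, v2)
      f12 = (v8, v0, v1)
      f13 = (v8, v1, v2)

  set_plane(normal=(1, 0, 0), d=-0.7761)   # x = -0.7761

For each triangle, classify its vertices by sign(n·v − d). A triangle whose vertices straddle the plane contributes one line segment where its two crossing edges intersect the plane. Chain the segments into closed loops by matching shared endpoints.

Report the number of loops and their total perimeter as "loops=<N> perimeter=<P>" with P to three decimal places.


Straddling triangles (6 of 14):
  (v4,v0,v5) [++-] → (-0.7761, 0.373755, 0)–(-0.7761, 0.717816, 0)  len=0.3441
  (v4,v5,v2) [+-+] → (-0.7761, 0.717816, 0)–(-0.7761, 0.373755, 0.388661)  len=0.5191
  (v5,v0,v6) [-+-] → (-0.7761, 0.373755, 0)–(-0.7761, -0.373755, 0)  len=0.7475
  (v5,v6,v2) [--+] → (-0.7761, -0.373755, 0.388661)–(-0.7761, 0.373755, 0.388661)  len=0.7475
  (v6,v0,v7) [-++] → (-0.7761, -0.373755, 0)–(-0.7761, -0.717816, 0)  len=0.3441
  (v6,v7,v2) [-++] → (-0.7761, -0.717816, 0)–(-0.7761, -0.373755, 0.388661)  len=0.5191

Chained into 1 loop(s):
  loop 1: 6 segments, perimeter = 3.2213
Total perimeter = 3.221

loops=1 perimeter=3.221


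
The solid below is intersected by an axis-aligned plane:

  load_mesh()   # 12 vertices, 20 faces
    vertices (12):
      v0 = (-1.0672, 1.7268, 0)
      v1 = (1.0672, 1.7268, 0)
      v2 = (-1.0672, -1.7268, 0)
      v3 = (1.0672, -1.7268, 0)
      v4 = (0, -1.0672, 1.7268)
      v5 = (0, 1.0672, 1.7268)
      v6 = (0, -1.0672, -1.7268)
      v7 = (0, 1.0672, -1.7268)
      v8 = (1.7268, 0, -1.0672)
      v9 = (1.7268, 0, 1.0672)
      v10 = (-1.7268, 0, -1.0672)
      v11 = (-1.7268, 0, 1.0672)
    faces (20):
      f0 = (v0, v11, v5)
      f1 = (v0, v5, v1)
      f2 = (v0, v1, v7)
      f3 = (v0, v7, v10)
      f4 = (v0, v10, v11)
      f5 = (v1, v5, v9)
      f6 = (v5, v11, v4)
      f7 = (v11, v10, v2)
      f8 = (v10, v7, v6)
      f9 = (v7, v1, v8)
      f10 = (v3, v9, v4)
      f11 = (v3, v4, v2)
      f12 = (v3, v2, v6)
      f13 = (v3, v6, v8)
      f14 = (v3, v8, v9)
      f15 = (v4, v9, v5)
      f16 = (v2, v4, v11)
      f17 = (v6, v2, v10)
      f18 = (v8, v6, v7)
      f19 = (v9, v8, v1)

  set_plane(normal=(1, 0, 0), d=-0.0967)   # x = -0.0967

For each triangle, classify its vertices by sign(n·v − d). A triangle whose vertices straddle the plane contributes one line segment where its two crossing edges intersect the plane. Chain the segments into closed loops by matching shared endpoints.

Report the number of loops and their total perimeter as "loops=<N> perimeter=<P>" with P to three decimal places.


loops=1 perimeter=11.430

Straddling triangles (10 of 20):
  (v0,v11,v5) [--+] → (-0.0967, 1.00744, 1.68986)–(-0.0967, 1.12697, 1.57033)  len=0.1690
  (v0,v5,v1) [-++] → (-0.0967, 1.12697, 1.57033)–(-0.0967, 1.7268, 0)  len=1.6810
  (v0,v1,v7) [-++] → (-0.0967, 1.7268, 0)–(-0.0967, 1.12697, -1.57033)  len=1.6810
  (v0,v7,v10) [-+-] → (-0.0967, 1.12697, -1.57033)–(-0.0967, 1.00744, -1.68986)  len=0.1690
  (v5,v11,v4) [+-+] → (-0.0967, 1.00744, 1.68986)–(-0.0967, -1.00744, 1.68986)  len=2.0149
  (v10,v7,v6) [-++] → (-0.0967, 1.00744, -1.68986)–(-0.0967, -1.00744, -1.68986)  len=2.0149
  (v3,v4,v2) [++-] → (-0.0967, -1.12697, 1.57033)–(-0.0967, -1.7268, 0)  len=1.6810
  (v3,v2,v6) [+-+] → (-0.0967, -1.7268, 0)–(-0.0967, -1.12697, -1.57033)  len=1.6810
  (v2,v4,v11) [-+-] → (-0.0967, -1.12697, 1.57033)–(-0.0967, -1.00744, 1.68986)  len=0.1690
  (v6,v2,v10) [+--] → (-0.0967, -1.12697, -1.57033)–(-0.0967, -1.00744, -1.68986)  len=0.1690

Chained into 1 loop(s):
  loop 1: 10 segments, perimeter = 11.4299
Total perimeter = 11.430


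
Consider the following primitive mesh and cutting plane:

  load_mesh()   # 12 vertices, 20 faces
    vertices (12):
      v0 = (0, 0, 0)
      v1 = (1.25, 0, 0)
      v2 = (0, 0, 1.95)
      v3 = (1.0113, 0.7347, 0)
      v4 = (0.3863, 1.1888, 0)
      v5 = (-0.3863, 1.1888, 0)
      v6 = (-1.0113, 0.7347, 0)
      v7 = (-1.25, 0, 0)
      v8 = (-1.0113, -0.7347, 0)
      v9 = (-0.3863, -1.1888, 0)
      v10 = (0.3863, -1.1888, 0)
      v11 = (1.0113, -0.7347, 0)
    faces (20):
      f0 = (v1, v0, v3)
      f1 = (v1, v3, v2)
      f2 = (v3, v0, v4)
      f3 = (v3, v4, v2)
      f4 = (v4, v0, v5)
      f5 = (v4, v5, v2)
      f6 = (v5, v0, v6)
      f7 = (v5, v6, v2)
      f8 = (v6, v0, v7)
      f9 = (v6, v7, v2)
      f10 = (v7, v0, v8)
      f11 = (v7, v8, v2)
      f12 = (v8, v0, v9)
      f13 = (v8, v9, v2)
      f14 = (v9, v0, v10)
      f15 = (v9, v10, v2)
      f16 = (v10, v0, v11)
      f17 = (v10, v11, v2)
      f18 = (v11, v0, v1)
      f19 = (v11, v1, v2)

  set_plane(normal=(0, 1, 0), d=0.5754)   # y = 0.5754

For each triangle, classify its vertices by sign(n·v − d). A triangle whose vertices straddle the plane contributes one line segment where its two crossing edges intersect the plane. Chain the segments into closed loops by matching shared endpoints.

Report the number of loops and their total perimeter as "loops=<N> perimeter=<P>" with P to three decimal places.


loops=1 perimeter=5.185

Straddling triangles (10 of 20):
  (v1,v0,v3) [--+] → (0.792027, 0.5754, 0)–(1.06306, 0.5754, 0)  len=0.2710
  (v1,v3,v2) [-+-] → (1.06306, 0.5754, 0)–(0.792027, 0.5754, 0.422805)  len=0.5022
  (v3,v0,v4) [+-+] → (0.792027, 0.5754, 0)–(0.186976, 0.5754, 0)  len=0.6051
  (v3,v4,v2) [++-] → (0.186976, 0.5754, 1.00617)–(0.792027, 0.5754, 0.422805)  len=0.8405
  (v4,v0,v5) [+-+] → (0.186976, 0.5754, 0)–(-0.186976, 0.5754, 0)  len=0.3740
  (v4,v5,v2) [++-] → (-0.186976, 0.5754, 1.00617)–(0.186976, 0.5754, 1.00617)  len=0.3740
  (v5,v0,v6) [+-+] → (-0.186976, 0.5754, 0)–(-0.792027, 0.5754, 0)  len=0.6051
  (v5,v6,v2) [++-] → (-0.792027, 0.5754, 0.422805)–(-0.186976, 0.5754, 1.00617)  len=0.8405
  (v6,v0,v7) [+--] → (-0.792027, 0.5754, 0)–(-1.06306, 0.5754, 0)  len=0.2710
  (v6,v7,v2) [+--] → (-1.06306, 0.5754, 0)–(-0.792027, 0.5754, 0.422805)  len=0.5022

Chained into 1 loop(s):
  loop 1: 10 segments, perimeter = 5.1854
Total perimeter = 5.185


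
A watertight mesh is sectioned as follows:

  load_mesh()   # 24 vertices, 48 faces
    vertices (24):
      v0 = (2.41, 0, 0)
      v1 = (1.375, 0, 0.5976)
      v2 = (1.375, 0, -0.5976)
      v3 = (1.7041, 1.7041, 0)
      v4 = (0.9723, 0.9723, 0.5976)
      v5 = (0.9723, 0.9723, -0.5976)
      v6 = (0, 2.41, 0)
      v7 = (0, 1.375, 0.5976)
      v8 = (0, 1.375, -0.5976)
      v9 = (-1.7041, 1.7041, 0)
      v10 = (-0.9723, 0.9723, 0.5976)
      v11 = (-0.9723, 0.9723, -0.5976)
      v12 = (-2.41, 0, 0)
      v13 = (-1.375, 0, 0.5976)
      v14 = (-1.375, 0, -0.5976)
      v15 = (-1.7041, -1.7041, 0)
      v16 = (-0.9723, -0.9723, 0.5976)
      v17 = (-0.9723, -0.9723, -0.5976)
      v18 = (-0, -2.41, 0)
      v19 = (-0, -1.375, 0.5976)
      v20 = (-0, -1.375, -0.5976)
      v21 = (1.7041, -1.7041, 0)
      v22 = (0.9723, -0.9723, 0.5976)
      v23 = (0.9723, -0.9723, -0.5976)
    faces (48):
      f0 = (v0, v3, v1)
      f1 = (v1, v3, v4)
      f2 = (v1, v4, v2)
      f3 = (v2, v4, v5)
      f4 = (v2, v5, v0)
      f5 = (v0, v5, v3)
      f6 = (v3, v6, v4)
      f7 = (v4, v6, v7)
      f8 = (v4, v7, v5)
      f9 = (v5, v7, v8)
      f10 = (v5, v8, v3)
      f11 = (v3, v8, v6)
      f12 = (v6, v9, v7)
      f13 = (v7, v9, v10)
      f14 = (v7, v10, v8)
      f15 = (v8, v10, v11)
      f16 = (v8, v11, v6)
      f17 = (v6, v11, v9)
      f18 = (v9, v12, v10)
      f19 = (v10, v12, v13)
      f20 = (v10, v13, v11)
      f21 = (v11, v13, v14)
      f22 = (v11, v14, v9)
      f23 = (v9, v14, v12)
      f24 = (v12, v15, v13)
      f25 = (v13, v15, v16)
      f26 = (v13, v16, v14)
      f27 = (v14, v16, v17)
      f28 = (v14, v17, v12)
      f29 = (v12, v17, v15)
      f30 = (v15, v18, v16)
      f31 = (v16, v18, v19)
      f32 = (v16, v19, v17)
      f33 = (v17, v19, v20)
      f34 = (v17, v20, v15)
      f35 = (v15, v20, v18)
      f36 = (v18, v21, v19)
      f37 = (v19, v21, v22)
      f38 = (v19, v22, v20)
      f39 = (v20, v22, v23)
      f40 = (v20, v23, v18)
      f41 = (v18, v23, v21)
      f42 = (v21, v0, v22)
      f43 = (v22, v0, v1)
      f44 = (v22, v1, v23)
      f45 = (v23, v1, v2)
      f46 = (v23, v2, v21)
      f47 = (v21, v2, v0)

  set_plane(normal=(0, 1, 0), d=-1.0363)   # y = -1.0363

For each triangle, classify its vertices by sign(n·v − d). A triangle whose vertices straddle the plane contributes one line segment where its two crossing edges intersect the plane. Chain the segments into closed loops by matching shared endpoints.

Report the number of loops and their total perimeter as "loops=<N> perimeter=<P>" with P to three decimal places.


Straddling triangles (16 of 48):
  (v12,v15,v13) [+-+] → (-1.98073, -1.0363, 0)–(-1.57513, -1.0363, 0.234187)  len=0.4683
  (v13,v15,v16) [+-+] → (-1.57513, -1.0363, 0.234187)–(-1.0363, -1.0363, 0.545337)  len=0.6222
  (v12,v17,v15) [++-] → (-1.0363, -1.0363, -0.545337)–(-1.98073, -1.0363, 0)  len=1.0906
  (v15,v18,v16) [--+] → (-0.929018, -1.0363, 0.570998)–(-1.0363, -1.0363, 0.545337)  len=0.1103
  (v16,v18,v19) [+--] → (-0.929018, -1.0363, 0.570998)–(-0.817775, -1.0363, 0.5976)  len=0.1144
  (v16,v19,v17) [+-+] → (-0.817775, -1.0363, 0.5976)–(-0.817775, -1.0363, -0.40765)  len=1.0053
  (v17,v19,v20) [+--] → (-0.817775, -1.0363, -0.40765)–(-0.817775, -1.0363, -0.5976)  len=0.1899
  (v17,v20,v15) [+--] → (-0.817775, -1.0363, -0.5976)–(-1.0363, -1.0363, -0.545337)  len=0.2247
  (v19,v21,v22) [--+] → (1.0363, -1.0363, 0.545337)–(0.817775, -1.0363, 0.5976)  len=0.2247
  (v19,v22,v20) [-+-] → (0.817775, -1.0363, 0.5976)–(0.817775, -1.0363, 0.40765)  len=0.1899
  (v20,v22,v23) [-++] → (0.817775, -1.0363, 0.40765)–(0.817775, -1.0363, -0.5976)  len=1.0053
  (v20,v23,v18) [-+-] → (0.817775, -1.0363, -0.5976)–(0.929018, -1.0363, -0.570998)  len=0.1144
  (v18,v23,v21) [-+-] → (0.929018, -1.0363, -0.570998)–(1.0363, -1.0363, -0.545337)  len=0.1103
  (v21,v0,v22) [-++] → (1.98073, -1.0363, 0)–(1.0363, -1.0363, 0.545337)  len=1.0906
  (v23,v2,v21) [++-] → (1.57513, -1.0363, -0.234187)–(1.0363, -1.0363, -0.545337)  len=0.6222
  (v21,v2,v0) [-++] → (1.57513, -1.0363, -0.234187)–(1.98073, -1.0363, 0)  len=0.4683

Chained into 2 loop(s):
  loop 1: 8 segments, perimeter = 3.8257
  loop 2: 8 segments, perimeter = 3.8257
Total perimeter = 7.651

loops=2 perimeter=7.651


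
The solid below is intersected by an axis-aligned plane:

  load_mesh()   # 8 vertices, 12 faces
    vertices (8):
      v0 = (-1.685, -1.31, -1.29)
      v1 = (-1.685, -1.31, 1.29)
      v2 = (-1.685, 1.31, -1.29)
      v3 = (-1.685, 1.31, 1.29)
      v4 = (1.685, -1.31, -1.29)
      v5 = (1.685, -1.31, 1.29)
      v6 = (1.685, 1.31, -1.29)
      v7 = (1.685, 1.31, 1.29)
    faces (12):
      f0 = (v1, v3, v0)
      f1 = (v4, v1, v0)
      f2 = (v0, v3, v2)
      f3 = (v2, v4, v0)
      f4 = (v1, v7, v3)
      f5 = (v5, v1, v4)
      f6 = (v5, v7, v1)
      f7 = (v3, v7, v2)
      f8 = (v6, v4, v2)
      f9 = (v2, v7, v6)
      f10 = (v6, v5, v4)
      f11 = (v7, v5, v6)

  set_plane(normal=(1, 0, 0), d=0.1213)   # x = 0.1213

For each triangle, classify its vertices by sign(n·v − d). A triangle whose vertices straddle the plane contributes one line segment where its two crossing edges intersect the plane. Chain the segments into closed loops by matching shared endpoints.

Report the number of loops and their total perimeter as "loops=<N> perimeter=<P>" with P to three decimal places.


Straddling triangles (8 of 12):
  (v4,v1,v0) [+--] → (0.1213, -1.31, -0.0928647)–(0.1213, -1.31, -1.29)  len=1.1971
  (v2,v4,v0) [-+-] → (0.1213, -0.0943045, -1.29)–(0.1213, -1.31, -1.29)  len=1.2157
  (v1,v7,v3) [-+-] → (0.1213, 0.0943045, 1.29)–(0.1213, 1.31, 1.29)  len=1.2157
  (v5,v1,v4) [+-+] → (0.1213, -1.31, 1.29)–(0.1213, -1.31, -0.0928647)  len=1.3829
  (v5,v7,v1) [++-] → (0.1213, 0.0943045, 1.29)–(0.1213, -1.31, 1.29)  len=1.4043
  (v3,v7,v2) [-+-] → (0.1213, 1.31, 1.29)–(0.1213, 1.31, 0.0928647)  len=1.1971
  (v6,v4,v2) [++-] → (0.1213, -0.0943045, -1.29)–(0.1213, 1.31, -1.29)  len=1.4043
  (v2,v7,v6) [-++] → (0.1213, 1.31, 0.0928647)–(0.1213, 1.31, -1.29)  len=1.3829

Chained into 1 loop(s):
  loop 1: 8 segments, perimeter = 10.4000
Total perimeter = 10.400

loops=1 perimeter=10.400


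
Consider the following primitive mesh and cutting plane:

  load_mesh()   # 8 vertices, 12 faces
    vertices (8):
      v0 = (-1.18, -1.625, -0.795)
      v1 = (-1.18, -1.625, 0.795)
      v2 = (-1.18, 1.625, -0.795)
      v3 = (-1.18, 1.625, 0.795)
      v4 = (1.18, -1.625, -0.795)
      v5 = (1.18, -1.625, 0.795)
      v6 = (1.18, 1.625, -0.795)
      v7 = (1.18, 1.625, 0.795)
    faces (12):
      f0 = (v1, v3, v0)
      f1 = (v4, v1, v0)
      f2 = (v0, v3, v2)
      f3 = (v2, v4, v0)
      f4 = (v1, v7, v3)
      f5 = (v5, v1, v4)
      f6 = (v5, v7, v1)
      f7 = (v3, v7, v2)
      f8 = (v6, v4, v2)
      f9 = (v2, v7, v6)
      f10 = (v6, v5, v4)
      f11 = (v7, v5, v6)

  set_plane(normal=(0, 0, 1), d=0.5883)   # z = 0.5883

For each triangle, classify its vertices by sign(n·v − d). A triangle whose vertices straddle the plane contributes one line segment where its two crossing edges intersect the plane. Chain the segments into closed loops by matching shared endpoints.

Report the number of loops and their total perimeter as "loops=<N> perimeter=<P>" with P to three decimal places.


loops=1 perimeter=11.220

Straddling triangles (8 of 12):
  (v1,v3,v0) [++-] → (-1.18, 1.2025, 0.5883)–(-1.18, -1.625, 0.5883)  len=2.8275
  (v4,v1,v0) [-+-] → (-0.8732, -1.625, 0.5883)–(-1.18, -1.625, 0.5883)  len=0.3068
  (v0,v3,v2) [-+-] → (-1.18, 1.2025, 0.5883)–(-1.18, 1.625, 0.5883)  len=0.4225
  (v5,v1,v4) [++-] → (-0.8732, -1.625, 0.5883)–(1.18, -1.625, 0.5883)  len=2.0532
  (v3,v7,v2) [++-] → (0.8732, 1.625, 0.5883)–(-1.18, 1.625, 0.5883)  len=2.0532
  (v2,v7,v6) [-+-] → (0.8732, 1.625, 0.5883)–(1.18, 1.625, 0.5883)  len=0.3068
  (v6,v5,v4) [-+-] → (1.18, -1.2025, 0.5883)–(1.18, -1.625, 0.5883)  len=0.4225
  (v7,v5,v6) [++-] → (1.18, -1.2025, 0.5883)–(1.18, 1.625, 0.5883)  len=2.8275

Chained into 1 loop(s):
  loop 1: 8 segments, perimeter = 11.2200
Total perimeter = 11.220


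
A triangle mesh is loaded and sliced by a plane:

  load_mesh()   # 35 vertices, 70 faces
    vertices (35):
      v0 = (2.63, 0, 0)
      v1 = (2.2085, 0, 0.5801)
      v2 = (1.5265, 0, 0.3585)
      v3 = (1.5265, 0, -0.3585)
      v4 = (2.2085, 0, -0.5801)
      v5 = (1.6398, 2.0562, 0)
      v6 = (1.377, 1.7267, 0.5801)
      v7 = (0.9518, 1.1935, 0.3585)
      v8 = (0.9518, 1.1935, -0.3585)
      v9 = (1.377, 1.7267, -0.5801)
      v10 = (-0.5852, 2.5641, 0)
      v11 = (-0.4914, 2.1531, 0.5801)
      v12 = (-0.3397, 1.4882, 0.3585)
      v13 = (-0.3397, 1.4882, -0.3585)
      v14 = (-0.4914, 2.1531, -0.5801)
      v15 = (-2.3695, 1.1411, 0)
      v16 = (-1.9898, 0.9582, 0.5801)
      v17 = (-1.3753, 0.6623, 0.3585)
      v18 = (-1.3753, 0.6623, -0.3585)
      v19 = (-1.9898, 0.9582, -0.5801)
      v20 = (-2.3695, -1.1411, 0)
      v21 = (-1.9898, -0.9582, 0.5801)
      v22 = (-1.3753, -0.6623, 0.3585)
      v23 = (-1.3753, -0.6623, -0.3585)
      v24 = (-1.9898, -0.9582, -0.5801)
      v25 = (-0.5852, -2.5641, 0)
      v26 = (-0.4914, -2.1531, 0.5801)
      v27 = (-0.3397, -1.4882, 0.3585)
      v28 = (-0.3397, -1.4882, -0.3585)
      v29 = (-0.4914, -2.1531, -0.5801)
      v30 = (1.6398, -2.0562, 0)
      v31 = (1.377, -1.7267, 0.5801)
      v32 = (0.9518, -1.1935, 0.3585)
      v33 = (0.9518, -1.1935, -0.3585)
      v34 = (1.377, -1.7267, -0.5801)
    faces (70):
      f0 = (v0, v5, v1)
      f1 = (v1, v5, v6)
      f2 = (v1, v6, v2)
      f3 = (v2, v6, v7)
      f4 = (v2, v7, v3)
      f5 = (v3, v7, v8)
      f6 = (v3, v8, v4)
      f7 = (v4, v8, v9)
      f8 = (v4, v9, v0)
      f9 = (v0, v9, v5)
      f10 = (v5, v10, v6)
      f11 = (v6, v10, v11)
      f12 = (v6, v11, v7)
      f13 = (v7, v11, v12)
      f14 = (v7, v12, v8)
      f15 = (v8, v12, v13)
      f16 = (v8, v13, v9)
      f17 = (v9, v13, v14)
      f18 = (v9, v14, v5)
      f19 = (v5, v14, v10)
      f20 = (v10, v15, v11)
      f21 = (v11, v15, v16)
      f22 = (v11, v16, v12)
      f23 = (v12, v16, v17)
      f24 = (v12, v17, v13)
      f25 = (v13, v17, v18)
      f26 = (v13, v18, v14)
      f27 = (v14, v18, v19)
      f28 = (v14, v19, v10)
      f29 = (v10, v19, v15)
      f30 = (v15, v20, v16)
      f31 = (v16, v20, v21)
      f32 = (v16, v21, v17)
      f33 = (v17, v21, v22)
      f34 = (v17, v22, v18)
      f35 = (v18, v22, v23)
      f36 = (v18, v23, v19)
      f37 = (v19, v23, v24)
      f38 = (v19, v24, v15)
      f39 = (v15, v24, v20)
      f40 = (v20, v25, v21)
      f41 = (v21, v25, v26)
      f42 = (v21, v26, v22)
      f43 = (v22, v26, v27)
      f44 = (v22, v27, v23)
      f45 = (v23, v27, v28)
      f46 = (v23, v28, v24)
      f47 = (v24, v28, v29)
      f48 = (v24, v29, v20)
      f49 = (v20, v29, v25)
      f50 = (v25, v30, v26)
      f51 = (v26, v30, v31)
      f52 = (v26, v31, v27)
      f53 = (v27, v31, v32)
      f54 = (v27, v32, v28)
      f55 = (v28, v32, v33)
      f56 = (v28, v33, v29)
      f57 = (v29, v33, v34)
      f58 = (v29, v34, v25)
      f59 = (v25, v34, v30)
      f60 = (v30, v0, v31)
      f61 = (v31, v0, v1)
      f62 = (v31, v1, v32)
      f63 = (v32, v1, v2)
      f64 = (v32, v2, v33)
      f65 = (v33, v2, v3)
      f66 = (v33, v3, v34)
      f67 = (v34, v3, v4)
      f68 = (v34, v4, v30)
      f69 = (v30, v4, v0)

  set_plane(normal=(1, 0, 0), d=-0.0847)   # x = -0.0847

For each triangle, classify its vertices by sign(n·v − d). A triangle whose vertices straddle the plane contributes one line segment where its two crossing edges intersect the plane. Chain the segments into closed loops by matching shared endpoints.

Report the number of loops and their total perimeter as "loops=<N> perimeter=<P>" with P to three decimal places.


loops=2 perimeter=6.901

Straddling triangles (20 of 70):
  (v5,v10,v6) [+-+] → (-0.0847, 2.44985, 0)–(-0.0847, 2.3505, 0.147967)  len=0.1782
  (v6,v10,v11) [+--] → (-0.0847, 2.3505, 0.147967)–(-0.0847, 2.06028, 0.5801)  len=0.5205
  (v6,v11,v7) [+-+] → (-0.0847, 2.06028, 0.5801)–(-0.0847, 1.88268, 0.517652)  len=0.1883
  (v7,v11,v12) [+--] → (-0.0847, 1.88268, 0.517652)–(-0.0847, 1.43001, 0.3585)  len=0.4798
  (v7,v12,v8) [+-+] → (-0.0847, 1.43001, 0.3585)–(-0.0847, 1.43001, 0.216932)  len=0.1416
  (v8,v12,v13) [+--] → (-0.0847, 1.43001, 0.216932)–(-0.0847, 1.43001, -0.3585)  len=0.5754
  (v8,v13,v9) [+-+] → (-0.0847, 1.43001, -0.3585)–(-0.0847, 1.52363, -0.391417)  len=0.0992
  (v9,v13,v14) [+--] → (-0.0847, 1.52363, -0.391417)–(-0.0847, 2.06028, -0.5801)  len=0.5689
  (v9,v14,v5) [+-+] → (-0.0847, 2.06028, -0.5801)–(-0.0847, 2.13461, -0.469399)  len=0.1333
  (v5,v14,v10) [+--] → (-0.0847, 2.13461, -0.469399)–(-0.0847, 2.44985, 0)  len=0.5654
  (v25,v30,v26) [-+-] → (-0.0847, -2.44985, 0)–(-0.0847, -2.13461, 0.469399)  len=0.5654
  (v26,v30,v31) [-++] → (-0.0847, -2.13461, 0.469399)–(-0.0847, -2.06028, 0.5801)  len=0.1333
  (v26,v31,v27) [-+-] → (-0.0847, -2.06028, 0.5801)–(-0.0847, -1.52363, 0.391417)  len=0.5689
  (v27,v31,v32) [-++] → (-0.0847, -1.52363, 0.391417)–(-0.0847, -1.43001, 0.3585)  len=0.0992
  (v27,v32,v28) [-+-] → (-0.0847, -1.43001, 0.3585)–(-0.0847, -1.43001, -0.216932)  len=0.5754
  (v28,v32,v33) [-++] → (-0.0847, -1.43001, -0.216932)–(-0.0847, -1.43001, -0.3585)  len=0.1416
  (v28,v33,v29) [-+-] → (-0.0847, -1.43001, -0.3585)–(-0.0847, -1.88268, -0.517652)  len=0.4798
  (v29,v33,v34) [-++] → (-0.0847, -1.88268, -0.517652)–(-0.0847, -2.06028, -0.5801)  len=0.1883
  (v29,v34,v25) [-+-] → (-0.0847, -2.06028, -0.5801)–(-0.0847, -2.3505, -0.147967)  len=0.5205
  (v25,v34,v30) [-++] → (-0.0847, -2.3505, -0.147967)–(-0.0847, -2.44985, 0)  len=0.1782

Chained into 2 loop(s):
  loop 1: 10 segments, perimeter = 3.4507
  loop 2: 10 segments, perimeter = 3.4507
Total perimeter = 6.901


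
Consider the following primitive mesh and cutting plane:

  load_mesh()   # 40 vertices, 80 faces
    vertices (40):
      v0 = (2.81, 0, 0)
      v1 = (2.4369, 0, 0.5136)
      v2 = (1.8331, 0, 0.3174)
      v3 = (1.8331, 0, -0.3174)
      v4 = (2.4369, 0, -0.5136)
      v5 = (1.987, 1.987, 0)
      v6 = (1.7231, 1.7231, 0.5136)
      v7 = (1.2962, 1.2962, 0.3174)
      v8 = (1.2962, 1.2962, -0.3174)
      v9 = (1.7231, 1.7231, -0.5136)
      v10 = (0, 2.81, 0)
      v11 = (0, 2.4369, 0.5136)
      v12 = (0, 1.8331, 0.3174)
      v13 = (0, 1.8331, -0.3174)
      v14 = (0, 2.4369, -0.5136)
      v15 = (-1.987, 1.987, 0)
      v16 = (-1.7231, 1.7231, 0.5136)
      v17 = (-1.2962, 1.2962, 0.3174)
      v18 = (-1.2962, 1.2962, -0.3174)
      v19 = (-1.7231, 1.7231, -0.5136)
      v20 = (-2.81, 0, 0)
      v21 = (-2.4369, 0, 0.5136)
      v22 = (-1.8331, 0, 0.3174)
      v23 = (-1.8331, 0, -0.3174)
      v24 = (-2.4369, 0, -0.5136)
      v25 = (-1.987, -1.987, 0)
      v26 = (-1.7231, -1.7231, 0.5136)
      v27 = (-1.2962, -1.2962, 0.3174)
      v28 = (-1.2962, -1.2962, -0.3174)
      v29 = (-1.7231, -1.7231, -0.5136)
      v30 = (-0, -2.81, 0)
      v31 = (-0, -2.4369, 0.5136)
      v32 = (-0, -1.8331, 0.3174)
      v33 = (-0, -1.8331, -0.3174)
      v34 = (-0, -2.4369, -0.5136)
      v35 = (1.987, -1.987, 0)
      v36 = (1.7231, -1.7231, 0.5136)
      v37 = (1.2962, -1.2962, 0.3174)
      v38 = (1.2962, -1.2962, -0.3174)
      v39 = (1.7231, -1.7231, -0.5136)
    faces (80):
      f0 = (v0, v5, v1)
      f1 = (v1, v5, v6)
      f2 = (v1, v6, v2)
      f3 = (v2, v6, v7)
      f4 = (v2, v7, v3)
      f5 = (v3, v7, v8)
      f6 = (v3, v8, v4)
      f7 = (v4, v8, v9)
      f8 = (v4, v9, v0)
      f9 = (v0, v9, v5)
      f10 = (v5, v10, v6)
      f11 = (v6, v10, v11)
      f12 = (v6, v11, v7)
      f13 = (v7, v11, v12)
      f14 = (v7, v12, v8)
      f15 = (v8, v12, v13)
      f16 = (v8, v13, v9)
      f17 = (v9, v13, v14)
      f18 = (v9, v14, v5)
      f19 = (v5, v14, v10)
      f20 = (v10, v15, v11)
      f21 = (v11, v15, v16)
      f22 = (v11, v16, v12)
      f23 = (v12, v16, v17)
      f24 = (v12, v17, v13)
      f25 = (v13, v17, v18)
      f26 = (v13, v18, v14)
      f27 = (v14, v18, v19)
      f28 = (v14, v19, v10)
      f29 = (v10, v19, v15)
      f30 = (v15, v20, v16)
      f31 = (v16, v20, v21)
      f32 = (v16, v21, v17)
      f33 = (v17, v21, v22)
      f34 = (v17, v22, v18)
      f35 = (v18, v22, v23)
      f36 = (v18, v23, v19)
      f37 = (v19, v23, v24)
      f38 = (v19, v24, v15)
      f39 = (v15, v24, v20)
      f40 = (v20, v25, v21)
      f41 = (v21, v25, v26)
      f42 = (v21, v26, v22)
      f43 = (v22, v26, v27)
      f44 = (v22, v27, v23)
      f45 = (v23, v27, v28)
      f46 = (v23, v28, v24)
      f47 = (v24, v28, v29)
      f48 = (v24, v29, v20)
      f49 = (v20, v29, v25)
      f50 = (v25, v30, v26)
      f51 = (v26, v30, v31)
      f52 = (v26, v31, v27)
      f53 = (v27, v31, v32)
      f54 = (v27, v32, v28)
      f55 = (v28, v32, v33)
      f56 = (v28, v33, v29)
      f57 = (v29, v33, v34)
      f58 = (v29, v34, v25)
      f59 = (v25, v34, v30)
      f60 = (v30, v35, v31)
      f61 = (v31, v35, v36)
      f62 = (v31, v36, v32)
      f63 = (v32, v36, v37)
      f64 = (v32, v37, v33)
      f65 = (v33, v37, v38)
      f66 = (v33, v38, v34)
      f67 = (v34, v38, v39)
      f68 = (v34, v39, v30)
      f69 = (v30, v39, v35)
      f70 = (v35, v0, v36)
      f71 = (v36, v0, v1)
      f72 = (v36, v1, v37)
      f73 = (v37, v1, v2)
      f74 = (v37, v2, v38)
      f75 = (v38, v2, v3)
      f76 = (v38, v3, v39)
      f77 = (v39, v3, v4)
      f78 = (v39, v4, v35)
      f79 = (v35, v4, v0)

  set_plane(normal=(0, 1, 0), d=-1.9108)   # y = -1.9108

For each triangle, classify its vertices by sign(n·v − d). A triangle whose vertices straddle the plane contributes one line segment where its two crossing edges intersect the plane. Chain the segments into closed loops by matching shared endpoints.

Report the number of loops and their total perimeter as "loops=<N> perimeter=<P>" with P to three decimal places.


Straddling triangles (18 of 80):
  (v20,v25,v21) [+-+] → (-2.01856, -1.9108, 0)–(-2.00425, -1.9108, 0.0196962)  len=0.0243
  (v21,v25,v26) [+-+] → (-2.00425, -1.9108, 0.0196962)–(-1.9108, -1.9108, 0.1483)  len=0.1590
  (v20,v29,v25) [++-] → (-1.9108, -1.9108, -0.1483)–(-2.01856, -1.9108, 0)  len=0.1833
  (v25,v30,v26) [--+] → (-1.42553, -1.9108, 0.424905)–(-1.9108, -1.9108, 0.1483)  len=0.5586
  (v26,v30,v31) [+--] → (-1.42553, -1.9108, 0.424905)–(-1.27, -1.9108, 0.5136)  len=0.1790
  (v26,v31,v27) [+-+] → (-1.27, -1.9108, 0.5136)–(-0.597818, -1.9108, 0.423111)  len=0.6782
  (v27,v31,v32) [+-+] → (-0.597818, -1.9108, 0.423111)–(0, -1.9108, 0.342648)  len=0.6032
  (v29,v33,v34) [++-] → (0, -1.9108, -0.342648)–(-1.27, -1.9108, -0.5136)  len=1.2814
  (v29,v34,v25) [+--] → (-1.27, -1.9108, -0.5136)–(-1.9108, -1.9108, -0.1483)  len=0.7376
  (v31,v35,v36) [--+] → (1.9108, -1.9108, 0.1483)–(1.27, -1.9108, 0.5136)  len=0.7376
  (v31,v36,v32) [-++] → (1.27, -1.9108, 0.5136)–(0, -1.9108, 0.342648)  len=1.2814
  (v33,v38,v34) [++-] → (0.597818, -1.9108, -0.423111)–(0, -1.9108, -0.342648)  len=0.6032
  (v34,v38,v39) [-++] → (0.597818, -1.9108, -0.423111)–(1.27, -1.9108, -0.5136)  len=0.6782
  (v34,v39,v30) [-+-] → (1.27, -1.9108, -0.5136)–(1.42553, -1.9108, -0.424905)  len=0.1790
  (v30,v39,v35) [-+-] → (1.42553, -1.9108, -0.424905)–(1.9108, -1.9108, -0.1483)  len=0.5586
  (v35,v0,v36) [-++] → (2.01856, -1.9108, 0)–(1.9108, -1.9108, 0.1483)  len=0.1833
  (v39,v4,v35) [++-] → (2.00425, -1.9108, -0.0196962)–(1.9108, -1.9108, -0.1483)  len=0.1590
  (v35,v4,v0) [-++] → (2.00425, -1.9108, -0.0196962)–(2.01856, -1.9108, 0)  len=0.0243

Chained into 1 loop(s):
  loop 1: 18 segments, perimeter = 8.8095
Total perimeter = 8.810

loops=1 perimeter=8.810


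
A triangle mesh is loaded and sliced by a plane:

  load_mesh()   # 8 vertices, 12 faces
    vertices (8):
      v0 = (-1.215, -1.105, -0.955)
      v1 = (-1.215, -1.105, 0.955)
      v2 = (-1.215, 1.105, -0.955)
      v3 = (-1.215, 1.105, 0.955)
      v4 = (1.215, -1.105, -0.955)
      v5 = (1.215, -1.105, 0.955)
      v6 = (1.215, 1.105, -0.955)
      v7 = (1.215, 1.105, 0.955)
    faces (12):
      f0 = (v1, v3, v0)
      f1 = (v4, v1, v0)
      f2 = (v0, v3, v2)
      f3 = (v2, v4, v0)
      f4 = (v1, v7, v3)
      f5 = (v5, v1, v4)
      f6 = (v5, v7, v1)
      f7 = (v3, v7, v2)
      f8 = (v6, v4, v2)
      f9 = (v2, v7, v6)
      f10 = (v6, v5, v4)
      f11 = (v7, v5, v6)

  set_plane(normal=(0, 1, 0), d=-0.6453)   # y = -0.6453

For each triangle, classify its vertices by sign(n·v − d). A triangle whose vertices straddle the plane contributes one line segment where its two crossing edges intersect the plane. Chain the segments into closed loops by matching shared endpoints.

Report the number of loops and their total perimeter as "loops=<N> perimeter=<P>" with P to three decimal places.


Straddling triangles (8 of 12):
  (v1,v3,v0) [-+-] → (-1.215, -0.6453, 0.955)–(-1.215, -0.6453, -0.557703)  len=1.5127
  (v0,v3,v2) [-++] → (-1.215, -0.6453, -0.557703)–(-1.215, -0.6453, -0.955)  len=0.3973
  (v2,v4,v0) [+--] → (0.709538, -0.6453, -0.955)–(-1.215, -0.6453, -0.955)  len=1.9245
  (v1,v7,v3) [-++] → (-0.709538, -0.6453, 0.955)–(-1.215, -0.6453, 0.955)  len=0.5055
  (v5,v7,v1) [-+-] → (1.215, -0.6453, 0.955)–(-0.709538, -0.6453, 0.955)  len=1.9245
  (v6,v4,v2) [+-+] → (1.215, -0.6453, -0.955)–(0.709538, -0.6453, -0.955)  len=0.5055
  (v6,v5,v4) [+--] → (1.215, -0.6453, 0.557703)–(1.215, -0.6453, -0.955)  len=1.5127
  (v7,v5,v6) [+-+] → (1.215, -0.6453, 0.955)–(1.215, -0.6453, 0.557703)  len=0.3973

Chained into 1 loop(s):
  loop 1: 8 segments, perimeter = 8.6800
Total perimeter = 8.680

loops=1 perimeter=8.680


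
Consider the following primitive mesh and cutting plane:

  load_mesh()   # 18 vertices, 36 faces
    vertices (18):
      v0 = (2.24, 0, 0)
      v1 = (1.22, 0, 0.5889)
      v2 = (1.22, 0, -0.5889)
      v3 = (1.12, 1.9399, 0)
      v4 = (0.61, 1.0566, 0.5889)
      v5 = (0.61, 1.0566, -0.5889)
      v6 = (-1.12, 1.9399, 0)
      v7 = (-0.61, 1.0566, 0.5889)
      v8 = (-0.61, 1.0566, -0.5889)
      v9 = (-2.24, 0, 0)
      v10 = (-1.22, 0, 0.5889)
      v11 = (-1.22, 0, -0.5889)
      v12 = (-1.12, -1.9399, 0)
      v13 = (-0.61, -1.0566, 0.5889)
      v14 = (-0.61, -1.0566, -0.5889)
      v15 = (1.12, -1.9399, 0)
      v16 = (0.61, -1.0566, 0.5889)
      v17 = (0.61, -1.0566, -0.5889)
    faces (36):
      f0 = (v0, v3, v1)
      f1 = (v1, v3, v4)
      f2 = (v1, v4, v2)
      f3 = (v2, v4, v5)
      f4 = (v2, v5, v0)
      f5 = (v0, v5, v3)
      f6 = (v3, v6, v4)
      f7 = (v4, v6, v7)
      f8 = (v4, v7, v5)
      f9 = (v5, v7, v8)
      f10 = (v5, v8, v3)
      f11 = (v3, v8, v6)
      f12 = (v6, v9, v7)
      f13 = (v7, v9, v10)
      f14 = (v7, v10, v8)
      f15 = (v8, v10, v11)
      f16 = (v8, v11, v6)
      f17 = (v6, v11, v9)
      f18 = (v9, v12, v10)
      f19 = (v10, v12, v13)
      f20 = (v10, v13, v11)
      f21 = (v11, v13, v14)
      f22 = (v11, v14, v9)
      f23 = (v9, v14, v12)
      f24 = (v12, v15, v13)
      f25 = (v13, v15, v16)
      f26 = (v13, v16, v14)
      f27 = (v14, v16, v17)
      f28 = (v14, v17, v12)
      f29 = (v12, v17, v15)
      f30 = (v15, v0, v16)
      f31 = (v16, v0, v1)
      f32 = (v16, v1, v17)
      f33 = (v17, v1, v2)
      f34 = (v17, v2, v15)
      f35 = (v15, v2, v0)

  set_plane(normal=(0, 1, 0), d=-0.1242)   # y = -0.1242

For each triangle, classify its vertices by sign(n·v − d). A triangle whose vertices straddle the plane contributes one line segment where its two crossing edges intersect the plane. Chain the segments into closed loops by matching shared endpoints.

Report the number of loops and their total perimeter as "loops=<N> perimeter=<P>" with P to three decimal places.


loops=2 perimeter=7.067

Straddling triangles (12 of 36):
  (v9,v12,v10) [+-+] → (-2.16829, -0.1242, 0)–(-1.2136, -0.1242, 0.551196)  len=1.1024
  (v10,v12,v13) [+--] → (-1.2136, -0.1242, 0.551196)–(-1.1483, -0.1242, 0.5889)  len=0.0754
  (v10,v13,v11) [+-+] → (-1.1483, -0.1242, 0.5889)–(-1.1483, -0.1242, -0.450453)  len=1.0394
  (v11,v13,v14) [+--] → (-1.1483, -0.1242, -0.450453)–(-1.1483, -0.1242, -0.5889)  len=0.1384
  (v11,v14,v9) [+-+] → (-1.1483, -0.1242, -0.5889)–(-2.0484, -0.1242, -0.0692233)  len=1.0393
  (v9,v14,v12) [+--] → (-2.0484, -0.1242, -0.0692233)–(-2.16829, -0.1242, 0)  len=0.1384
  (v15,v0,v16) [-+-] → (2.16829, -0.1242, 0)–(2.0484, -0.1242, 0.0692233)  len=0.1384
  (v16,v0,v1) [-++] → (2.0484, -0.1242, 0.0692233)–(1.1483, -0.1242, 0.5889)  len=1.0393
  (v16,v1,v17) [-+-] → (1.1483, -0.1242, 0.5889)–(1.1483, -0.1242, 0.450453)  len=0.1384
  (v17,v1,v2) [-++] → (1.1483, -0.1242, 0.450453)–(1.1483, -0.1242, -0.5889)  len=1.0394
  (v17,v2,v15) [-+-] → (1.1483, -0.1242, -0.5889)–(1.2136, -0.1242, -0.551196)  len=0.0754
  (v15,v2,v0) [-++] → (1.2136, -0.1242, -0.551196)–(2.16829, -0.1242, 0)  len=1.1024

Chained into 2 loop(s):
  loop 1: 6 segments, perimeter = 3.5334
  loop 2: 6 segments, perimeter = 3.5334
Total perimeter = 7.067


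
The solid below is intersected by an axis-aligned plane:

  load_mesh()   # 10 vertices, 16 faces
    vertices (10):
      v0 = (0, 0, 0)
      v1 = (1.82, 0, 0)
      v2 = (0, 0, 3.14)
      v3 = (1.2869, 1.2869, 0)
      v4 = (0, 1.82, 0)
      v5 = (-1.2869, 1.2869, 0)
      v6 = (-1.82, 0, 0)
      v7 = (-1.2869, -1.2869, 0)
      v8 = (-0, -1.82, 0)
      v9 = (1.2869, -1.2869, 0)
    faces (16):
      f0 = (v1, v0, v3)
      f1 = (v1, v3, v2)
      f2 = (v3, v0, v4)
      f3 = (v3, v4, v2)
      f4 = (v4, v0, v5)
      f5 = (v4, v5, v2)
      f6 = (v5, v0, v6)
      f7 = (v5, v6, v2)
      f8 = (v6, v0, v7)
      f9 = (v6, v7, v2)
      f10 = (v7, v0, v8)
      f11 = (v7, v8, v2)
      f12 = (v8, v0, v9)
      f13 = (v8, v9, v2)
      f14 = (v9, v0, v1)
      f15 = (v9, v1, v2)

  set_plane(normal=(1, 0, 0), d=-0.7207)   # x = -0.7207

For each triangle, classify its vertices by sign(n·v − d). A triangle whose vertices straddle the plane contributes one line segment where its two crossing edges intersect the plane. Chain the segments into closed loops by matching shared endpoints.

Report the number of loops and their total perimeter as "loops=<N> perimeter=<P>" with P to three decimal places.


Straddling triangles (8 of 16):
  (v4,v0,v5) [++-] → (-0.7207, 0.7207, 0)–(-0.7207, 1.52145, 0)  len=0.8007
  (v4,v5,v2) [+-+] → (-0.7207, 1.52145, 0)–(-0.7207, 0.7207, 1.38151)  len=1.5968
  (v5,v0,v6) [-+-] → (-0.7207, 0.7207, 0)–(-0.7207, 0, 0)  len=0.7207
  (v5,v6,v2) [--+] → (-0.7207, 0, 1.89659)–(-0.7207, 0.7207, 1.38151)  len=0.8858
  (v6,v0,v7) [-+-] → (-0.7207, 0, 0)–(-0.7207, -0.7207, 0)  len=0.7207
  (v6,v7,v2) [--+] → (-0.7207, -0.7207, 1.38151)–(-0.7207, 0, 1.89659)  len=0.8858
  (v7,v0,v8) [-++] → (-0.7207, -0.7207, 0)–(-0.7207, -1.52145, 0)  len=0.8007
  (v7,v8,v2) [-++] → (-0.7207, -1.52145, 0)–(-0.7207, -0.7207, 1.38151)  len=1.5968

Chained into 1 loop(s):
  loop 1: 8 segments, perimeter = 8.0082
Total perimeter = 8.008

loops=1 perimeter=8.008


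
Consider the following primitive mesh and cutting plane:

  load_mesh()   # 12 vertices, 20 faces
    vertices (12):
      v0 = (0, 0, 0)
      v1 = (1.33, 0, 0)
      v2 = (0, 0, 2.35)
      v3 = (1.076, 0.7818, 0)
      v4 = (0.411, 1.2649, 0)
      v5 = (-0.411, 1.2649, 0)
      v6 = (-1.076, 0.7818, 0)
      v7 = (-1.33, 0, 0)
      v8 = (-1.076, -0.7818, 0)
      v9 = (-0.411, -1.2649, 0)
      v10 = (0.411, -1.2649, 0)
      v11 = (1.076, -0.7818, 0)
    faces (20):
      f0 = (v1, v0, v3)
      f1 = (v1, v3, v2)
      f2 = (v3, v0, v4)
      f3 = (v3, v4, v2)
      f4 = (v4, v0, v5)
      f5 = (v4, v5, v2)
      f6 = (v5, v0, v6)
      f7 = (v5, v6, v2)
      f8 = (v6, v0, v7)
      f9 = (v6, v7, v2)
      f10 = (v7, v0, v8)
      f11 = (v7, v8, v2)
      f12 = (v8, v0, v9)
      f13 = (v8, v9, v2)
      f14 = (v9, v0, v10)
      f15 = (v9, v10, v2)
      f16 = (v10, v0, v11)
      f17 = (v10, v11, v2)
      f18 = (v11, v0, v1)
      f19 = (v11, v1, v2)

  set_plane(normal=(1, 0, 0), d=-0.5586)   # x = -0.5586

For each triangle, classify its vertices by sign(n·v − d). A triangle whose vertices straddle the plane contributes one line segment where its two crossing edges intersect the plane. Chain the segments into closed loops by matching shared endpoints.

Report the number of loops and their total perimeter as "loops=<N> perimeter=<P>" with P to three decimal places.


Straddling triangles (8 of 20):
  (v5,v0,v6) [++-] → (-0.5586, 0.405868, 0)–(-0.5586, 1.15767, 0)  len=0.7518
  (v5,v6,v2) [+-+] → (-0.5586, 1.15767, 0)–(-0.5586, 0.405868, 1.13001)  len=1.3573
  (v6,v0,v7) [-+-] → (-0.5586, 0.405868, 0)–(-0.5586, 0, 0)  len=0.4059
  (v6,v7,v2) [--+] → (-0.5586, 0, 1.363)–(-0.5586, 0.405868, 1.13001)  len=0.4680
  (v7,v0,v8) [-+-] → (-0.5586, 0, 0)–(-0.5586, -0.405868, 0)  len=0.4059
  (v7,v8,v2) [--+] → (-0.5586, -0.405868, 1.13001)–(-0.5586, 0, 1.363)  len=0.4680
  (v8,v0,v9) [-++] → (-0.5586, -0.405868, 0)–(-0.5586, -1.15767, 0)  len=0.7518
  (v8,v9,v2) [-++] → (-0.5586, -1.15767, 0)–(-0.5586, -0.405868, 1.13001)  len=1.3573

Chained into 1 loop(s):
  loop 1: 8 segments, perimeter = 5.9658
Total perimeter = 5.966

loops=1 perimeter=5.966


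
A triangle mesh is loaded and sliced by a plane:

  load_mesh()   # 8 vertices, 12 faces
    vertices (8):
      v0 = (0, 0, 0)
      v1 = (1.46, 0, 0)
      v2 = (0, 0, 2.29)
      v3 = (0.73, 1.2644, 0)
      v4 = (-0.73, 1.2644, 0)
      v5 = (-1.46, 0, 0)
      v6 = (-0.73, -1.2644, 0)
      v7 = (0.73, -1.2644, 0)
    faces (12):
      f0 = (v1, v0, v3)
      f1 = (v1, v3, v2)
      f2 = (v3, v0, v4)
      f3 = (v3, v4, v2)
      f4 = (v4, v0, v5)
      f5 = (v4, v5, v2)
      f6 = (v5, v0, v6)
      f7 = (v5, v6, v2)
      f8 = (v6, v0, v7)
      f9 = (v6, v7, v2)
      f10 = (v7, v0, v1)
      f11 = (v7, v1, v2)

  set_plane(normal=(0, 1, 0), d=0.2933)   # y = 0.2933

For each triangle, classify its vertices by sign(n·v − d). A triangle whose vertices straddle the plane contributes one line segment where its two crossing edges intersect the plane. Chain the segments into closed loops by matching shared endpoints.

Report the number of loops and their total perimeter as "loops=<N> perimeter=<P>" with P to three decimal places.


Straddling triangles (6 of 12):
  (v1,v0,v3) [--+] → (0.169336, 0.2933, 0)–(1.29066, 0.2933, 0)  len=1.1213
  (v1,v3,v2) [-+-] → (1.29066, 0.2933, 0)–(0.169336, 0.2933, 1.75879)  len=2.0858
  (v3,v0,v4) [+-+] → (0.169336, 0.2933, 0)–(-0.169336, 0.2933, 0)  len=0.3387
  (v3,v4,v2) [++-] → (-0.169336, 0.2933, 1.75879)–(0.169336, 0.2933, 1.75879)  len=0.3387
  (v4,v0,v5) [+--] → (-0.169336, 0.2933, 0)–(-1.29066, 0.2933, 0)  len=1.1213
  (v4,v5,v2) [+--] → (-1.29066, 0.2933, 0)–(-0.169336, 0.2933, 1.75879)  len=2.0858

Chained into 1 loop(s):
  loop 1: 6 segments, perimeter = 7.0917
Total perimeter = 7.092

loops=1 perimeter=7.092
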